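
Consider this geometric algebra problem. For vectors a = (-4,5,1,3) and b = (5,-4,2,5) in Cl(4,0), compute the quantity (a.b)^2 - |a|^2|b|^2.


a . b = (-4)*5 + 5*(-4) + 1*2 + 3*5
= -20 + (-20) + 2 + 15 = -23
|a|^2 = (-4)^2 + 5^2 + 1^2 + 3^2 = 51
|b|^2 = 5^2 + (-4)^2 + 2^2 + 5^2 = 70
(a.b)^2 = (-23)^2 = 529
|a|^2 * |b|^2 = 51 * 70 = 3570
Result = 529 - 3570 = -3041


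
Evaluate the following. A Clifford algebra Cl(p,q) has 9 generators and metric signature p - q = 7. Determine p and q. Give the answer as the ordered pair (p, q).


We need p + q = 9 and p - q = 7.
Adding: 2p = 9 + 7 = 16, so p = 8.
Then q = 9 - 8 = 1.
(p, q) = (8, 1)


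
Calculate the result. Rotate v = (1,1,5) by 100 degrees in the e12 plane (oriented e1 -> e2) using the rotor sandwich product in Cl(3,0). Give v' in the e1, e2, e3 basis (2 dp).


Rotor R = cos(50deg) - sin(50deg)*e12
Rotation angle theta = 2 * 50 = 100 degrees in the e12 plane (e1 -> e2).
The component perpendicular to the plane (e3) is invariant: v'_3 = v3 = 5.00
cos(100deg) = -0.1736, sin(100deg) = 0.9848
v'_1 = v1*cos(theta) - v2*sin(theta) = 1*(-0.1736) - 1*0.9848 = -1.16
v'_2 = v1*sin(theta) + v2*cos(theta) = 1*0.9848 + 1*(-0.1736) = 0.81
v' = -1.16*e1 + 0.81*e2 + 5.00*e3


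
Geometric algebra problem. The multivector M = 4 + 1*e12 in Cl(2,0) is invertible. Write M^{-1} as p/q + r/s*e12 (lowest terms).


M = 4 + 1*e12, where e12^2 = -1.
Since M commutes with its reverse ~M = a - b*e12, M * ~M = a^2 - b^2*e12^2 = a^2 + b^2.
So M^{-1} = ~M / (a^2 + b^2) = (a - b*e12)/(a^2 + b^2).
a^2 + b^2 = 16 + 1 = 17
Scalar part = 4/17 = 4/17
Bivector coeff = -1/17 = -1/17
M^{-1} = 4/17 - 1/17*e12


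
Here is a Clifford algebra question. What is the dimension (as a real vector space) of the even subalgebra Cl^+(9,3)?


Even subalgebra dimension = 2^(n-1)
n = 9 + 3 = 12
2^(12 - 1) = 2^11 = 2048
Verification: sum of C(12,k) for even k = 1 + 66 + 495 + 924 + 495 + 66 + 1 = 2048
Result = 2048


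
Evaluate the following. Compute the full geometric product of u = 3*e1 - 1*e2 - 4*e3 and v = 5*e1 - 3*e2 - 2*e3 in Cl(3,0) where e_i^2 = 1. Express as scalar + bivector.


In Cl(3,0): e_i^2 = 1, e_ie_j = -e_je_i for i != j.
Scalar part = u . v = 3*5 + (-1)*(-3) + (-4)*(-2)
= 15 + 3 + 8 = 26
e12 coeff = 3*(-3) - (-1)*5 = -9 - (-5) = -4
e13 coeff = 3*(-2) - (-4)*5 = -6 - (-20) = 14
e23 coeff = (-1)*(-2) - (-4)*(-3) = 2 - 12 = -10
uv = 26 - 4*e12 + 14*e13 - 10*e23


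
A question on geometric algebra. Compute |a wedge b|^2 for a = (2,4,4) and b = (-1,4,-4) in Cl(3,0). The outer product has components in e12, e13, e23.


a wedge b = (a1*b2 - a2*b1)*e12 + (a1*b3 - a3*b1)*e13 + (a2*b3 - a3*b2)*e23
e12 coeff: 2*4 - 4*(-1) = 8 - (-4) = 12
e13 coeff: 2*(-4) - 4*(-1) = -8 - (-4) = -4
e23 coeff: 4*(-4) - 4*4 = -16 - 16 = -32
|a wedge b|^2 = 12^2 + (-4)^2 + (-32)^2
= 144 + 16 + 1024
= 1184


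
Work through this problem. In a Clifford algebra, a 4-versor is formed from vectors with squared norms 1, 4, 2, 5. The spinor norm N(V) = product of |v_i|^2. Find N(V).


Spinor norm N(V) = |v1|^2 * |v2|^2 * ... * |v4|^2
= 1 * 4 * 2 * 5
Running product: 1, 4, 8, 40
N(V) = 40


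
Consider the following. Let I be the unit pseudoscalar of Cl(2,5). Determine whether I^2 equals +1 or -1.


The pseudoscalar I = e1...e_n (product of all n generators) of Cl(p,q) satisfies I^2 = (-1)^(q + n(n-1)/2).
p = 2, q = 5, n = p + q = 7
n(n-1)/2 = 7 * 6 / 2 = 21
Exponent = q + n(n-1)/2 = 5 + 21 = 26
I^2 = (-1)^26 = +1


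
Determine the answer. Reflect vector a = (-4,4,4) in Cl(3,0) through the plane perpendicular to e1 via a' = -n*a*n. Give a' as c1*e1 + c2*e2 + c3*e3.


Reflection formula: a' = -n*a*n, with n = e1 (unit vector, n^2 = 1).
For reflection through hyperplane perp to e1:
The component along e1 flips sign, others stay.
a = (-4, 4, 4)
a' = (4, 4, 4)
a' = 4*e1 + 4*e2 + 4*e3


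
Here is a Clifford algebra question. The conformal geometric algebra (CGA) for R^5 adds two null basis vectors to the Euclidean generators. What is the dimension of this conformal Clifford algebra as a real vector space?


The conformal model of R^5 uses Cl(6,1): the 5 Euclidean generators plus two extra orthogonal generators e+ (e+^2 = +1) and e- (e-^2 = -1), from which the null vectors e0, einf are built.
Number of generators m = 5 + 2 = 7.
dim Cl(p,q) = 2^m = 2^7 = 128


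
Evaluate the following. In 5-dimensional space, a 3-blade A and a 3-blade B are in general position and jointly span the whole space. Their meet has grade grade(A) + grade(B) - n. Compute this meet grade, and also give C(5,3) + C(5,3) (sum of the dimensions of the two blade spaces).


Meet grade = grade(A) + grade(B) - n
= 3 + 3 - 5 = 1
C(5,3) = 10
C(5,3) = 10
dim_A + dim_B = 10 + 10 = 20


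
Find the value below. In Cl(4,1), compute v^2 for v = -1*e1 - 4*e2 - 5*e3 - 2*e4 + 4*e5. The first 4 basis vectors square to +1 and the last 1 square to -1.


v^2 = sum of c_i^2 * e_i^2
Positive signature terms (e_i^2 = +1): (-1)^2 + (-4)^2 + (-5)^2 + (-2)^2 = 46
Negative signature terms (e_j^2 = -1): 4^2 = 16
v^2 = 46 - 16 = 30


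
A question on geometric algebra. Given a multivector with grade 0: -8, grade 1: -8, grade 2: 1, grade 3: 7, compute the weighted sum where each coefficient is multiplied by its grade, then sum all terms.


Grade-weighted sum = sum of grade_k * coefficient_k
0*(-8) = 0
1*(-8) = -8
2*1 = 2
3*7 = 21
Total = 0 + (-8) + 2 + 21 = 15


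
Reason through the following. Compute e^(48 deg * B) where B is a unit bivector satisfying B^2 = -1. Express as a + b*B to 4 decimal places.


For a unit bivector B with B^2 = -1, the exponential series gives
e^(theta*B) = cos(theta) + sin(theta)*B (the GA analogue of Euler's formula).
theta = 48 degrees = 0.837758 rad
cos(48 deg) = 0.6691
sin(48 deg) = 0.7431
exp(theta*B) = 0.6691 + 0.7431*B


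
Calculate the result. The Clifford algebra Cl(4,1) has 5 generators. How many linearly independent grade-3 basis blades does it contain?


Number of grade-k basis blades in Cl(p,q) with n = p + q is C(n, k).
n = 4 + 1 = 5
C(5, 3) = 5! / (3! * 2!)
= 120 / (6 * 2)
= 10


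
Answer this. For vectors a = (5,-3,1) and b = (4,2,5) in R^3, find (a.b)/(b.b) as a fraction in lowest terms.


Projection coefficient = (a . b) / (b . b)
a . b = 5*4 + (-3)*2 + 1*5
= 20 + (-6) + 5 = 19
b . b = 4^2 + 2^2 + 5^2
= 16 + 4 + 25 = 45
Coefficient = 19/45
In lowest terms: 19/45


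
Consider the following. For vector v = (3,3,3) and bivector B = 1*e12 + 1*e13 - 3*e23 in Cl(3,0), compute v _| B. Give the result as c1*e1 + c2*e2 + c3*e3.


Left contraction v _| B = <vB>_1 (grade-1 part of the geometric product vB).
Using e1_|e12 = e2, e2_|e12 = -e1, e1_|e13 = e3, e3_|e13 = -e1, e2_|e23 = e3, e3_|e23 = -e2:
e1 coeff: -v2*b12 - v3*b13 = -(3)*(1) - (3)*(1) = -6
e2 coeff: v1*b12 - v3*b23 = (3)*(1) - (3)*(-3) = 12
e3 coeff: v1*b13 + v2*b23 = (3)*(1) + (3)*(-3) = -6
v _| B = -6*e1 + 12*e2 - 6*e3


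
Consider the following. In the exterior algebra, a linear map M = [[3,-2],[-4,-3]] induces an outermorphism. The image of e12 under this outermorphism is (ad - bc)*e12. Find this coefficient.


The outermorphism of a linear map f sends e1^e2 to f(e1)^f(e2).
f(e1) = 3*e1 - 4*e2
f(e2) = -2*e1 - 3*e2
f(e1) ^ f(e2) = (3*e1 - 4*e2) ^ (-2*e1 - 3*e2)
= 3*(-3)*e12 + (-4)*(-2)*e21
= (-9 - 8)*e12
= -17*e12
Coefficient = -17


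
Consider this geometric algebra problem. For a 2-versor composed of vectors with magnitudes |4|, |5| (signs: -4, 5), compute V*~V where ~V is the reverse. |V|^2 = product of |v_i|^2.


Each vector v_i has |v_i|^2 = s_i^2
Squared scales: (-4)^2 = 16, 5^2 = 25
|V|^2 = 16 * 25
= 400


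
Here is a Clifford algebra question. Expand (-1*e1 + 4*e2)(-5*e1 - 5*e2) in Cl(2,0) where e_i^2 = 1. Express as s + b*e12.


Expand: (-1*e1 + 4*e2)(-5*e1 - 5*e2)
= (-1)*(-5)*e1e1 + (-1)*(-5)*e1e2 + 4*(-5)*e2e1 + 4*(-5)*e2e2
Using e1^2 = e2^2 = 1, e2e1 = -e1e2:
Scalar part s = (-1)*(-5) + 4*(-5) = 5 + (-20) = -15
Bivector part b = (-1)*(-5) - 4*(-5) = 5 - (-20) = 25
uv = -15 + 25*e12


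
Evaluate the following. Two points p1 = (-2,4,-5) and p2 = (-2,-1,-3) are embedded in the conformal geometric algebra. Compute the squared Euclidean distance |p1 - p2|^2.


p1 - p2 = (0, 5, -2)
|p1 - p2|^2 = 0^2 + 5^2 + (-2)^2
= 0 + 25 + 4
= 29


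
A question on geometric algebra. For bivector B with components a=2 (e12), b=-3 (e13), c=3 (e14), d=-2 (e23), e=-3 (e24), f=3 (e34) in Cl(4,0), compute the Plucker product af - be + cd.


Plucker relation: af - be + cd
a*f = 2*3 = 6
b*e = (-3)*(-3) = 9
c*d = 3*(-2) = -6
af - be + cd = 6 - 9 + (-6)
= -9


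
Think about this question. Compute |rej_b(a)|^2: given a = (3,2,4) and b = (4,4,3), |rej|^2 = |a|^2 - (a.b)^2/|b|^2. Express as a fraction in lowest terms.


|a|^2 = 3^2 + 2^2 + 4^2 = 29
|b|^2 = 4^2 + 4^2 + 3^2 = 41
a . b = 3*4 + 2*4 + 4*3 = 32
(a.b)^2 = 32^2 = 1024
|rej|^2 = 29 - 1024/41
= (1189 - 1024)/41
= 165/41
In lowest terms: 165/41


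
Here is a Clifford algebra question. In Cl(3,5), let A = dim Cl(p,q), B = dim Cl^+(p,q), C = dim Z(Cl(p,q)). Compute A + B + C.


n = 3 + 5 = 8
Total dim = 2^8 = 256
Even subalgebra dim = 2^7 = 128
n is even, so center dim = 1
Sum = 256 + 128 + 1 = 385


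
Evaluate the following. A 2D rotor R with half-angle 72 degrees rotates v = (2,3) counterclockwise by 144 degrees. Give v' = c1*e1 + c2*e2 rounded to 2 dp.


Rotor R = cos(72deg) - sin(72deg)*e12
Rotation angle theta = 2 * 72 = 144 degrees
v' = R*v*~R rotates v by theta.
cos(144deg) = -0.8090, sin(144deg) = 0.5878
v'_1 = 2*cos(144deg) - 3*sin(144deg)
= 2*(-0.8090) - 3*0.5878
= -3.38
v'_2 = 2*sin(144deg) + 3*cos(144deg)
= 2*0.5878 + 3*(-0.8090)
= -1.25
v' = -3.38*e1 - 1.25*e2


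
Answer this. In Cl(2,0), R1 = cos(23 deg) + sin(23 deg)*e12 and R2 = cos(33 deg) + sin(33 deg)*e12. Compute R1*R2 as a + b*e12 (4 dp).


Same-plane rotors commute and their half-angles add:
R1*R2 = cos(a1 + a2) + sin(a1 + a2)*e12.
a1 + a2 = 23 + 33 = 56 deg
cos(56 deg) = 0.5592
sin(56 deg) = 0.8290
R1*R2 = 0.5592 + 0.8290*e12


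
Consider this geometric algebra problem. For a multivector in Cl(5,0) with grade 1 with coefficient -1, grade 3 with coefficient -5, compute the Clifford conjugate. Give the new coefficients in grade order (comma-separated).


Clifford conjugate sign for grade k: (-1)^(k(k+1)/2)
Grade 1: (-1)^(1*2/2) = (-1)^1 = -1, coeff -1 -> 1
Grade 3: (-1)^(3*4/2) = (-1)^6 = 1, coeff -5 -> -5
Conjugated coefficients: 1, -5


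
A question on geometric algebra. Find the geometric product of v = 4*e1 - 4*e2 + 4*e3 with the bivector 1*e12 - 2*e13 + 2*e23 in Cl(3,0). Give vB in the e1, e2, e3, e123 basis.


vB has grade-1 (vector) and grade-3 (trivector) parts: vB = (v _| B) + (v ^ B).
Vector part <vB>_1:
  e1: -v2*b12 - v3*b13 = -(-4)*(1) - (4)*(-2) = 12
  e2: v1*b12 - v3*b23 = (4)*(1) - (4)*(2) = -4
  e3: v1*b13 + v2*b23 = (4)*(-2) + (-4)*(2) = -16
Trivector part <vB>_3:
  e123: v1*b23 - v2*b13 + v3*b12 = (4)*(2) - (-4)*(-2) + (4)*(1) = 4
vB = 12*e1 - 4*e2 - 16*e3 + 4*e123


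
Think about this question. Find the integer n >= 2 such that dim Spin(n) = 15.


dim Spin(n) = dim so(n) = n(n-1)/2.
Solve n(n-1)/2 = 15, i.e. n^2 - n - 30 = 0.
Discriminant = 1 + 8*15 = 121
n = (1 + sqrt(121))/2 = (1 + 11)/2 = 6


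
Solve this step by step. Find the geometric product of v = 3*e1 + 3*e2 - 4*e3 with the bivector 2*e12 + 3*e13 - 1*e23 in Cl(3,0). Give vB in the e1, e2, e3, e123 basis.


vB has grade-1 (vector) and grade-3 (trivector) parts: vB = (v _| B) + (v ^ B).
Vector part <vB>_1:
  e1: -v2*b12 - v3*b13 = -(3)*(2) - (-4)*(3) = 6
  e2: v1*b12 - v3*b23 = (3)*(2) - (-4)*(-1) = 2
  e3: v1*b13 + v2*b23 = (3)*(3) + (3)*(-1) = 6
Trivector part <vB>_3:
  e123: v1*b23 - v2*b13 + v3*b12 = (3)*(-1) - (3)*(3) + (-4)*(2) = -20
vB = 6*e1 + 2*e2 + 6*e3 - 20*e123


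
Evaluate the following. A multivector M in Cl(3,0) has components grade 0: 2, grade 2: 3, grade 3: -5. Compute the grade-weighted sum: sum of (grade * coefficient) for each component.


Grade-weighted sum = sum of grade_k * coefficient_k
0*2 = 0
2*3 = 6
3*(-5) = -15
Total = 0 + 6 + (-15) = -9


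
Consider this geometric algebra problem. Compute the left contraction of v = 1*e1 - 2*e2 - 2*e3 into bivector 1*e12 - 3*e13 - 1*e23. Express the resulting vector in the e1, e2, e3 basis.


Left contraction v _| B = <vB>_1 (grade-1 part of the geometric product vB).
Using e1_|e12 = e2, e2_|e12 = -e1, e1_|e13 = e3, e3_|e13 = -e1, e2_|e23 = e3, e3_|e23 = -e2:
e1 coeff: -v2*b12 - v3*b13 = -(-2)*(1) - (-2)*(-3) = -4
e2 coeff: v1*b12 - v3*b23 = (1)*(1) - (-2)*(-1) = -1
e3 coeff: v1*b13 + v2*b23 = (1)*(-3) + (-2)*(-1) = -1
v _| B = -4*e1 - 1*e2 - 1*e3


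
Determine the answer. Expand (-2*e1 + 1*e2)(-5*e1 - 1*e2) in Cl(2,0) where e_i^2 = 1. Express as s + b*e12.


Expand: (-2*e1 + 1*e2)(-5*e1 - 1*e2)
= (-2)*(-5)*e1e1 + (-2)*(-1)*e1e2 + 1*(-5)*e2e1 + 1*(-1)*e2e2
Using e1^2 = e2^2 = 1, e2e1 = -e1e2:
Scalar part s = (-2)*(-5) + 1*(-1) = 10 + (-1) = 9
Bivector part b = (-2)*(-1) - 1*(-5) = 2 - (-5) = 7
uv = 9 + 7*e12


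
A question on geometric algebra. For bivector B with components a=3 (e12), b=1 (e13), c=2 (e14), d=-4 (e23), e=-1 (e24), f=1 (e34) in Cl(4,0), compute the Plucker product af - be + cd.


Plucker relation: af - be + cd
a*f = 3*1 = 3
b*e = 1*(-1) = -1
c*d = 2*(-4) = -8
af - be + cd = 3 - (-1) + (-8)
= -4


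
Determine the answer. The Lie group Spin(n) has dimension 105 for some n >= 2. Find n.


dim Spin(n) = dim so(n) = n(n-1)/2.
Solve n(n-1)/2 = 105, i.e. n^2 - n - 210 = 0.
Discriminant = 1 + 8*105 = 841
n = (1 + sqrt(841))/2 = (1 + 29)/2 = 15


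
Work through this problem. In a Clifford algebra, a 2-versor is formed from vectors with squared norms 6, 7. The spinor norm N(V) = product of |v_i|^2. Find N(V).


Spinor norm N(V) = |v1|^2 * |v2|^2 * ... * |v2|^2
= 6 * 7
Running product: 6, 42
N(V) = 42


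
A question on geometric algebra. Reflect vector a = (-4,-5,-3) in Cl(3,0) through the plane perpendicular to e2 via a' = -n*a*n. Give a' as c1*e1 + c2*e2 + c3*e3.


Reflection formula: a' = -n*a*n, with n = e2 (unit vector, n^2 = 1).
For reflection through hyperplane perp to e2:
The component along e2 flips sign, others stay.
a = (-4, -5, -3)
a' = (-4, 5, -3)
a' = -4*e1 + 5*e2 - 3*e3


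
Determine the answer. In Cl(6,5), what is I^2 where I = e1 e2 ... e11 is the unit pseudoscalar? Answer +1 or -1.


The pseudoscalar I = e1...e_n (product of all n generators) of Cl(p,q) satisfies I^2 = (-1)^(q + n(n-1)/2).
p = 6, q = 5, n = p + q = 11
n(n-1)/2 = 11 * 10 / 2 = 55
Exponent = q + n(n-1)/2 = 5 + 55 = 60
I^2 = (-1)^60 = +1


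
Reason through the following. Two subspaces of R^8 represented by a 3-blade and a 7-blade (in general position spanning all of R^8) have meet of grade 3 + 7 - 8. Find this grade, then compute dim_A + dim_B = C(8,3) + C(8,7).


Meet grade = grade(A) + grade(B) - n
= 3 + 7 - 8 = 2
C(8,3) = 56
C(8,7) = 8
dim_A + dim_B = 56 + 8 = 64


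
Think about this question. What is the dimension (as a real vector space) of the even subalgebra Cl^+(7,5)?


Even subalgebra dimension = 2^(n-1)
n = 7 + 5 = 12
2^(12 - 1) = 2^11 = 2048
Verification: sum of C(12,k) for even k = 1 + 66 + 495 + 924 + 495 + 66 + 1 = 2048
Result = 2048


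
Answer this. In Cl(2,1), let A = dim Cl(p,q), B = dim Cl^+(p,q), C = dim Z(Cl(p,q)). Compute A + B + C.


n = 2 + 1 = 3
Total dim = 2^3 = 8
Even subalgebra dim = 2^2 = 4
n is odd, so center dim = 2
Sum = 8 + 4 + 2 = 14


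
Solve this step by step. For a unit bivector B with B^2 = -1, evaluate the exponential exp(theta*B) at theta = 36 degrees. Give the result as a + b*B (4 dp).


For a unit bivector B with B^2 = -1, the exponential series gives
e^(theta*B) = cos(theta) + sin(theta)*B (the GA analogue of Euler's formula).
theta = 36 degrees = 0.628319 rad
cos(36 deg) = 0.8090
sin(36 deg) = 0.5878
exp(theta*B) = 0.8090 + 0.5878*B


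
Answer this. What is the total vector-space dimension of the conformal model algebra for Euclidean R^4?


The conformal model of R^4 uses Cl(5,1): the 4 Euclidean generators plus two extra orthogonal generators e+ (e+^2 = +1) and e- (e-^2 = -1), from which the null vectors e0, einf are built.
Number of generators m = 4 + 2 = 6.
dim Cl(p,q) = 2^m = 2^6 = 64


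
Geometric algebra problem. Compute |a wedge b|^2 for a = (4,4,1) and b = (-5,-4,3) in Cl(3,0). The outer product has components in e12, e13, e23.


a wedge b = (a1*b2 - a2*b1)*e12 + (a1*b3 - a3*b1)*e13 + (a2*b3 - a3*b2)*e23
e12 coeff: 4*(-4) - 4*(-5) = -16 - (-20) = 4
e13 coeff: 4*3 - 1*(-5) = 12 - (-5) = 17
e23 coeff: 4*3 - 1*(-4) = 12 - (-4) = 16
|a wedge b|^2 = 4^2 + 17^2 + 16^2
= 16 + 289 + 256
= 561


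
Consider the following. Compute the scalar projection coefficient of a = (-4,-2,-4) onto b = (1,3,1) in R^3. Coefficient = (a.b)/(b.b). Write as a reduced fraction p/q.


Projection coefficient = (a . b) / (b . b)
a . b = (-4)*1 + (-2)*3 + (-4)*1
= -4 + (-6) + (-4) = -14
b . b = 1^2 + 3^2 + 1^2
= 1 + 9 + 1 = 11
Coefficient = -14/11
In lowest terms: -14/11


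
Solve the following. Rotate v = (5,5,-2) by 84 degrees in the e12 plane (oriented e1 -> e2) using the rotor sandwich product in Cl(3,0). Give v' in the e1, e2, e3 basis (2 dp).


Rotor R = cos(42deg) - sin(42deg)*e12
Rotation angle theta = 2 * 42 = 84 degrees in the e12 plane (e1 -> e2).
The component perpendicular to the plane (e3) is invariant: v'_3 = v3 = -2.00
cos(84deg) = 0.1045, sin(84deg) = 0.9945
v'_1 = v1*cos(theta) - v2*sin(theta) = 5*0.1045 - 5*0.9945 = -4.45
v'_2 = v1*sin(theta) + v2*cos(theta) = 5*0.9945 + 5*0.1045 = 5.50
v' = -4.45*e1 + 5.50*e2 - 2.00*e3


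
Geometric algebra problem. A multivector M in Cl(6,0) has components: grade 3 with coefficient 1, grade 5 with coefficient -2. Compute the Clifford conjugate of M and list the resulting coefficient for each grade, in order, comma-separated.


Clifford conjugate sign for grade k: (-1)^(k(k+1)/2)
Grade 3: (-1)^(3*4/2) = (-1)^6 = 1, coeff 1 -> 1
Grade 5: (-1)^(5*6/2) = (-1)^15 = -1, coeff -2 -> 2
Conjugated coefficients: 1, 2


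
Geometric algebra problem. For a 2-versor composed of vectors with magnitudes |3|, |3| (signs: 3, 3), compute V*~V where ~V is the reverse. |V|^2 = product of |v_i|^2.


Each vector v_i has |v_i|^2 = s_i^2
Squared scales: 3^2 = 9, 3^2 = 9
|V|^2 = 9 * 9
= 81


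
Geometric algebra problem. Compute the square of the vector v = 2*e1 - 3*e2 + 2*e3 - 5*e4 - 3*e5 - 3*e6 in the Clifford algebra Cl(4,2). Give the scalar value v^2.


v^2 = sum of c_i^2 * e_i^2
Positive signature terms (e_i^2 = +1): 2^2 + (-3)^2 + 2^2 + (-5)^2 = 42
Negative signature terms (e_j^2 = -1): (-3)^2 + (-3)^2 = 18
v^2 = 42 - 18 = 24


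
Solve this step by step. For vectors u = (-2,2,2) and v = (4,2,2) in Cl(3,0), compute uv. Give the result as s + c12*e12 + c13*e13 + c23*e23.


In Cl(3,0): e_i^2 = 1, e_ie_j = -e_je_i for i != j.
Scalar part = u . v = (-2)*4 + 2*2 + 2*2
= -8 + 4 + 4 = 0
e12 coeff = (-2)*2 - 2*4 = -4 - 8 = -12
e13 coeff = (-2)*2 - 2*4 = -4 - 8 = -12
e23 coeff = 2*2 - 2*2 = 4 - 4 = 0
uv = 0 - 12*e12 - 12*e13 + 0*e23


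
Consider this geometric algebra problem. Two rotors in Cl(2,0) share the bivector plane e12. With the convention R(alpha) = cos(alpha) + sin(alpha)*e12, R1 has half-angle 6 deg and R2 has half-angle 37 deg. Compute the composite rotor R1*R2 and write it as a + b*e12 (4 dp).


Same-plane rotors commute and their half-angles add:
R1*R2 = cos(a1 + a2) + sin(a1 + a2)*e12.
a1 + a2 = 6 + 37 = 43 deg
cos(43 deg) = 0.7314
sin(43 deg) = 0.6820
R1*R2 = 0.7314 + 0.6820*e12


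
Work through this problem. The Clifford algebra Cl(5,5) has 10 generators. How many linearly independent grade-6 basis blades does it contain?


Number of grade-k basis blades in Cl(p,q) with n = p + q is C(n, k).
n = 5 + 5 = 10
C(10, 6) = 10! / (6! * 4!)
= 3628800 / (720 * 24)
= 210


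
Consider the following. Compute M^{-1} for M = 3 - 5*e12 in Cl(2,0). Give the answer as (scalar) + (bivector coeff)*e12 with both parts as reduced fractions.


M = 3 - 5*e12, where e12^2 = -1.
Since M commutes with its reverse ~M = a - b*e12, M * ~M = a^2 - b^2*e12^2 = a^2 + b^2.
So M^{-1} = ~M / (a^2 + b^2) = (a - b*e12)/(a^2 + b^2).
a^2 + b^2 = 9 + 25 = 34
Scalar part = 3/34 = 3/34
Bivector coeff = 5/34 = 5/34
M^{-1} = 3/34 + 5/34*e12


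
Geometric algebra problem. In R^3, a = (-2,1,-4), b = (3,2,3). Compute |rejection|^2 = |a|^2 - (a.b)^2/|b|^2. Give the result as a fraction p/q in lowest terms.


|a|^2 = (-2)^2 + 1^2 + (-4)^2 = 21
|b|^2 = 3^2 + 2^2 + 3^2 = 22
a . b = (-2)*3 + 1*2 + (-4)*3 = -16
(a.b)^2 = (-16)^2 = 256
|rej|^2 = 21 - 256/22
= (462 - 256)/22
= 206/22
In lowest terms: 103/11


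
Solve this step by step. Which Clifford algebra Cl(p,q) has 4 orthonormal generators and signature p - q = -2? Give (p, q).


We need p + q = 4 and p - q = -2.
Adding: 2p = 4 + (-2) = 2, so p = 1.
Then q = 4 - 1 = 3.
(p, q) = (1, 3)


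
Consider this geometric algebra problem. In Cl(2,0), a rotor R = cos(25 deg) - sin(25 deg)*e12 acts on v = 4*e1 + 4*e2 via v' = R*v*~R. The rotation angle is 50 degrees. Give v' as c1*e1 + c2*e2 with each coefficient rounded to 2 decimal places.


Rotor R = cos(25deg) - sin(25deg)*e12
Rotation angle theta = 2 * 25 = 50 degrees
v' = R*v*~R rotates v by theta.
cos(50deg) = 0.6428, sin(50deg) = 0.7660
v'_1 = 4*cos(50deg) - 4*sin(50deg)
= 4*0.6428 - 4*0.7660
= -0.49
v'_2 = 4*sin(50deg) + 4*cos(50deg)
= 4*0.7660 + 4*0.6428
= 5.64
v' = -0.49*e1 + 5.64*e2


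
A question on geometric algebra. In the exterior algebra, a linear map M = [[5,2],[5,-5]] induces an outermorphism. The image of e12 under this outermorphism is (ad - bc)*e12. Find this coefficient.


The outermorphism of a linear map f sends e1^e2 to f(e1)^f(e2).
f(e1) = 5*e1 + 5*e2
f(e2) = 2*e1 - 5*e2
f(e1) ^ f(e2) = (5*e1 + 5*e2) ^ (2*e1 - 5*e2)
= 5*(-5)*e12 + 5*2*e21
= (-25 - 10)*e12
= -35*e12
Coefficient = -35


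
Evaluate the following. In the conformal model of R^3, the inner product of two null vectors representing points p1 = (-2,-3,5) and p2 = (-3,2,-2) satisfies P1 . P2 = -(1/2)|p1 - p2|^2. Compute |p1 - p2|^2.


p1 - p2 = (1, -5, 7)
|p1 - p2|^2 = 1^2 + (-5)^2 + 7^2
= 1 + 25 + 49
= 75


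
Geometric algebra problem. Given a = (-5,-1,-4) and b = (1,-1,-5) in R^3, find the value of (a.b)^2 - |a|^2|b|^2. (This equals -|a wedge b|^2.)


a . b = (-5)*1 + (-1)*(-1) + (-4)*(-5)
= -5 + 1 + 20 = 16
|a|^2 = (-5)^2 + (-1)^2 + (-4)^2 = 42
|b|^2 = 1^2 + (-1)^2 + (-5)^2 = 27
(a.b)^2 = 16^2 = 256
|a|^2 * |b|^2 = 42 * 27 = 1134
Result = 256 - 1134 = -878


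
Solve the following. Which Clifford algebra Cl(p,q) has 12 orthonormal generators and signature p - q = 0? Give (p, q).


We need p + q = 12 and p - q = 0.
Adding: 2p = 12 + 0 = 12, so p = 6.
Then q = 12 - 6 = 6.
(p, q) = (6, 6)


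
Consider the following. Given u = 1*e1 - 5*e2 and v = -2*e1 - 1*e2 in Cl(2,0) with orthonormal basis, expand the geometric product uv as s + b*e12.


Expand: (1*e1 - 5*e2)(-2*e1 - 1*e2)
= 1*(-2)*e1e1 + 1*(-1)*e1e2 + (-5)*(-2)*e2e1 + (-5)*(-1)*e2e2
Using e1^2 = e2^2 = 1, e2e1 = -e1e2:
Scalar part s = 1*(-2) + (-5)*(-1) = -2 + 5 = 3
Bivector part b = 1*(-1) - (-5)*(-2) = -1 - 10 = -11
uv = 3 - 11*e12


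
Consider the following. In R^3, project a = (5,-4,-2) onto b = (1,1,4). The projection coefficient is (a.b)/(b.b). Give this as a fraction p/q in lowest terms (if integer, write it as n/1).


Projection coefficient = (a . b) / (b . b)
a . b = 5*1 + (-4)*1 + (-2)*4
= 5 + (-4) + (-8) = -7
b . b = 1^2 + 1^2 + 4^2
= 1 + 1 + 16 = 18
Coefficient = -7/18
In lowest terms: -7/18


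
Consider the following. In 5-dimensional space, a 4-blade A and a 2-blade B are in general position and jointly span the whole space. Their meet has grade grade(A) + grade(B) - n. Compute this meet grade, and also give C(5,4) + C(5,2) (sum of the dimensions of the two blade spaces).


Meet grade = grade(A) + grade(B) - n
= 4 + 2 - 5 = 1
C(5,4) = 5
C(5,2) = 10
dim_A + dim_B = 5 + 10 = 15


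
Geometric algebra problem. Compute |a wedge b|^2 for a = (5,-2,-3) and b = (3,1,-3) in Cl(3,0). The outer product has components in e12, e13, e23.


a wedge b = (a1*b2 - a2*b1)*e12 + (a1*b3 - a3*b1)*e13 + (a2*b3 - a3*b2)*e23
e12 coeff: 5*1 - (-2)*3 = 5 - (-6) = 11
e13 coeff: 5*(-3) - (-3)*3 = -15 - (-9) = -6
e23 coeff: (-2)*(-3) - (-3)*1 = 6 - (-3) = 9
|a wedge b|^2 = 11^2 + (-6)^2 + 9^2
= 121 + 36 + 81
= 238


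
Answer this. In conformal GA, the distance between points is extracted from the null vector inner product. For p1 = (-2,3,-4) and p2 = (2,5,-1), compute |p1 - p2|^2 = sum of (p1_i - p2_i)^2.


p1 - p2 = (-4, -2, -3)
|p1 - p2|^2 = (-4)^2 + (-2)^2 + (-3)^2
= 16 + 4 + 9
= 29


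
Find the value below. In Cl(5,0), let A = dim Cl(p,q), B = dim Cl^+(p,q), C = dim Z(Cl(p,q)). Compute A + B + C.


n = 5 + 0 = 5
Total dim = 2^5 = 32
Even subalgebra dim = 2^4 = 16
n is odd, so center dim = 2
Sum = 32 + 16 + 2 = 50


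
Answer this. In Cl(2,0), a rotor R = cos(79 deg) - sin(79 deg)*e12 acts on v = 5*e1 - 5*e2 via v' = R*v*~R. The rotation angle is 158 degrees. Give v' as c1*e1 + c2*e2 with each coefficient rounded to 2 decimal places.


Rotor R = cos(79deg) - sin(79deg)*e12
Rotation angle theta = 2 * 79 = 158 degrees
v' = R*v*~R rotates v by theta.
cos(158deg) = -0.9272, sin(158deg) = 0.3746
v'_1 = 5*cos(158deg) - (-5)*sin(158deg)
= 5*(-0.9272) - (-5)*0.3746
= -2.76
v'_2 = 5*sin(158deg) + (-5)*cos(158deg)
= 5*0.3746 + (-5)*(-0.9272)
= 6.51
v' = -2.76*e1 + 6.51*e2


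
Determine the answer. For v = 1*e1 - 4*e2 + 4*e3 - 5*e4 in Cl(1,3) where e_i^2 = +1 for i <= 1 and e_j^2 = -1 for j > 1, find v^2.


v^2 = sum of c_i^2 * e_i^2
Positive signature terms (e_i^2 = +1): 1^2 = 1
Negative signature terms (e_j^2 = -1): (-4)^2 + 4^2 + (-5)^2 = 57
v^2 = 1 - 57 = -56


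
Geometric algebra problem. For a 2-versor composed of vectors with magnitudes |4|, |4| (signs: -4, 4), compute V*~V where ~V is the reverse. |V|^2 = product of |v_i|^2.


Each vector v_i has |v_i|^2 = s_i^2
Squared scales: (-4)^2 = 16, 4^2 = 16
|V|^2 = 16 * 16
= 256


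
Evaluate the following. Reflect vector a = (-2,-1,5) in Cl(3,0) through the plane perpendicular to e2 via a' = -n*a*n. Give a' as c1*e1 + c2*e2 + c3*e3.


Reflection formula: a' = -n*a*n, with n = e2 (unit vector, n^2 = 1).
For reflection through hyperplane perp to e2:
The component along e2 flips sign, others stay.
a = (-2, -1, 5)
a' = (-2, 1, 5)
a' = -2*e1 + 1*e2 + 5*e3


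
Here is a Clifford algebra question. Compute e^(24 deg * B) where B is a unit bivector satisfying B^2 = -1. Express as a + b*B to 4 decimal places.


For a unit bivector B with B^2 = -1, the exponential series gives
e^(theta*B) = cos(theta) + sin(theta)*B (the GA analogue of Euler's formula).
theta = 24 degrees = 0.418879 rad
cos(24 deg) = 0.9135
sin(24 deg) = 0.4067
exp(theta*B) = 0.9135 + 0.4067*B


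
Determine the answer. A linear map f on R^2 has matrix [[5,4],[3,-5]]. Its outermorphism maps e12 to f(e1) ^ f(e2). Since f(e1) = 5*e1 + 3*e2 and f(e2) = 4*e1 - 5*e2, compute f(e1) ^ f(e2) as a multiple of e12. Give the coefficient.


The outermorphism of a linear map f sends e1^e2 to f(e1)^f(e2).
f(e1) = 5*e1 + 3*e2
f(e2) = 4*e1 - 5*e2
f(e1) ^ f(e2) = (5*e1 + 3*e2) ^ (4*e1 - 5*e2)
= 5*(-5)*e12 + 3*4*e21
= (-25 - 12)*e12
= -37*e12
Coefficient = -37


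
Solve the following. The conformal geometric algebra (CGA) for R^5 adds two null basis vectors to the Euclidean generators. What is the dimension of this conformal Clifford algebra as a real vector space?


The conformal model of R^5 uses Cl(6,1): the 5 Euclidean generators plus two extra orthogonal generators e+ (e+^2 = +1) and e- (e-^2 = -1), from which the null vectors e0, einf are built.
Number of generators m = 5 + 2 = 7.
dim Cl(p,q) = 2^m = 2^7 = 128


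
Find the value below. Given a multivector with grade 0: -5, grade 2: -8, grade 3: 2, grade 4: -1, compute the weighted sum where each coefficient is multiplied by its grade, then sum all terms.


Grade-weighted sum = sum of grade_k * coefficient_k
0*(-5) = 0
2*(-8) = -16
3*2 = 6
4*(-1) = -4
Total = 0 + (-16) + 6 + (-4) = -14


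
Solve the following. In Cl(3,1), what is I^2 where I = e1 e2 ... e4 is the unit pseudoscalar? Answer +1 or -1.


The pseudoscalar I = e1...e_n (product of all n generators) of Cl(p,q) satisfies I^2 = (-1)^(q + n(n-1)/2).
p = 3, q = 1, n = p + q = 4
n(n-1)/2 = 4 * 3 / 2 = 6
Exponent = q + n(n-1)/2 = 1 + 6 = 7
I^2 = (-1)^7 = -1


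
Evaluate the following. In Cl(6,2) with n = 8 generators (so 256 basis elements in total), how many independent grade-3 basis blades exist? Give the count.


Number of grade-k basis blades in Cl(p,q) with n = p + q is C(n, k).
n = 6 + 2 = 8
C(8, 3) = 8! / (3! * 5!)
= 40320 / (6 * 120)
= 56


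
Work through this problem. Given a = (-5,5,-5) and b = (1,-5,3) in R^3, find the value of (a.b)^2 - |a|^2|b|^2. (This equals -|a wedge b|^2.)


a . b = (-5)*1 + 5*(-5) + (-5)*3
= -5 + (-25) + (-15) = -45
|a|^2 = (-5)^2 + 5^2 + (-5)^2 = 75
|b|^2 = 1^2 + (-5)^2 + 3^2 = 35
(a.b)^2 = (-45)^2 = 2025
|a|^2 * |b|^2 = 75 * 35 = 2625
Result = 2025 - 2625 = -600


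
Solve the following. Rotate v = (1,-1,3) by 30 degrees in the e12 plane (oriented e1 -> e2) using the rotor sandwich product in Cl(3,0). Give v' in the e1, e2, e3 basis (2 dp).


Rotor R = cos(15deg) - sin(15deg)*e12
Rotation angle theta = 2 * 15 = 30 degrees in the e12 plane (e1 -> e2).
The component perpendicular to the plane (e3) is invariant: v'_3 = v3 = 3.00
cos(30deg) = 0.8660, sin(30deg) = 0.5000
v'_1 = v1*cos(theta) - v2*sin(theta) = 1*0.8660 - (-1)*0.5000 = 1.37
v'_2 = v1*sin(theta) + v2*cos(theta) = 1*0.5000 + (-1)*0.8660 = -0.37
v' = 1.37*e1 - 0.37*e2 + 3.00*e3


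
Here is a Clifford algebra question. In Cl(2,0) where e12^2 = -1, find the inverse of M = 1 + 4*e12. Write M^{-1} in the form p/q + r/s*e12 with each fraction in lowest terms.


M = 1 + 4*e12, where e12^2 = -1.
Since M commutes with its reverse ~M = a - b*e12, M * ~M = a^2 - b^2*e12^2 = a^2 + b^2.
So M^{-1} = ~M / (a^2 + b^2) = (a - b*e12)/(a^2 + b^2).
a^2 + b^2 = 1 + 16 = 17
Scalar part = 1/17 = 1/17
Bivector coeff = -4/17 = -4/17
M^{-1} = 1/17 - 4/17*e12


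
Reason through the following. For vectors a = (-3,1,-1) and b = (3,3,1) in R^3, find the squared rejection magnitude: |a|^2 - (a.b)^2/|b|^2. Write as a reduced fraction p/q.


|a|^2 = (-3)^2 + 1^2 + (-1)^2 = 11
|b|^2 = 3^2 + 3^2 + 1^2 = 19
a . b = (-3)*3 + 1*3 + (-1)*1 = -7
(a.b)^2 = (-7)^2 = 49
|rej|^2 = 11 - 49/19
= (209 - 49)/19
= 160/19
In lowest terms: 160/19


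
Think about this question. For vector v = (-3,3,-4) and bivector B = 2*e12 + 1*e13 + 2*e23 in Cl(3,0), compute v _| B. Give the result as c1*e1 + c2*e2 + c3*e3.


Left contraction v _| B = <vB>_1 (grade-1 part of the geometric product vB).
Using e1_|e12 = e2, e2_|e12 = -e1, e1_|e13 = e3, e3_|e13 = -e1, e2_|e23 = e3, e3_|e23 = -e2:
e1 coeff: -v2*b12 - v3*b13 = -(3)*(2) - (-4)*(1) = -2
e2 coeff: v1*b12 - v3*b23 = (-3)*(2) - (-4)*(2) = 2
e3 coeff: v1*b13 + v2*b23 = (-3)*(1) + (3)*(2) = 3
v _| B = -2*e1 + 2*e2 + 3*e3


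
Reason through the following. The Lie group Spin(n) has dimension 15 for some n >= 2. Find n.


dim Spin(n) = dim so(n) = n(n-1)/2.
Solve n(n-1)/2 = 15, i.e. n^2 - n - 30 = 0.
Discriminant = 1 + 8*15 = 121
n = (1 + sqrt(121))/2 = (1 + 11)/2 = 6


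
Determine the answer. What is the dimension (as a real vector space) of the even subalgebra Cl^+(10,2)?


Even subalgebra dimension = 2^(n-1)
n = 10 + 2 = 12
2^(12 - 1) = 2^11 = 2048
Verification: sum of C(12,k) for even k = 1 + 66 + 495 + 924 + 495 + 66 + 1 = 2048
Result = 2048


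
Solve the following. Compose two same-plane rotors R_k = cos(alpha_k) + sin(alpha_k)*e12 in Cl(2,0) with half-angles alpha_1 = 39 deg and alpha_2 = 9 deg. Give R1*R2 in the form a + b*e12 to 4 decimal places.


Same-plane rotors commute and their half-angles add:
R1*R2 = cos(a1 + a2) + sin(a1 + a2)*e12.
a1 + a2 = 39 + 9 = 48 deg
cos(48 deg) = 0.6691
sin(48 deg) = 0.7431
R1*R2 = 0.6691 + 0.7431*e12


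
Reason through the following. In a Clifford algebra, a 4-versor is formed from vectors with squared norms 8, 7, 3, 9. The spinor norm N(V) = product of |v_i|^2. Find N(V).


Spinor norm N(V) = |v1|^2 * |v2|^2 * ... * |v4|^2
= 8 * 7 * 3 * 9
Running product: 8, 56, 168, 1512
N(V) = 1512


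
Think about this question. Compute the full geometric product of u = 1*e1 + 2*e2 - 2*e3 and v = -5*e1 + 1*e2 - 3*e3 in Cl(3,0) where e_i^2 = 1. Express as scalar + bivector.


In Cl(3,0): e_i^2 = 1, e_ie_j = -e_je_i for i != j.
Scalar part = u . v = 1*(-5) + 2*1 + (-2)*(-3)
= -5 + 2 + 6 = 3
e12 coeff = 1*1 - 2*(-5) = 1 - (-10) = 11
e13 coeff = 1*(-3) - (-2)*(-5) = -3 - 10 = -13
e23 coeff = 2*(-3) - (-2)*1 = -6 - (-2) = -4
uv = 3 + 11*e12 - 13*e13 - 4*e23


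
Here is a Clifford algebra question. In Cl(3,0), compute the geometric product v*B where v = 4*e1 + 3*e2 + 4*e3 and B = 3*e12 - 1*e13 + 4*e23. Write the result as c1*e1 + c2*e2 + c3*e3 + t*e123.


vB has grade-1 (vector) and grade-3 (trivector) parts: vB = (v _| B) + (v ^ B).
Vector part <vB>_1:
  e1: -v2*b12 - v3*b13 = -(3)*(3) - (4)*(-1) = -5
  e2: v1*b12 - v3*b23 = (4)*(3) - (4)*(4) = -4
  e3: v1*b13 + v2*b23 = (4)*(-1) + (3)*(4) = 8
Trivector part <vB>_3:
  e123: v1*b23 - v2*b13 + v3*b12 = (4)*(4) - (3)*(-1) + (4)*(3) = 31
vB = -5*e1 - 4*e2 + 8*e3 + 31*e123


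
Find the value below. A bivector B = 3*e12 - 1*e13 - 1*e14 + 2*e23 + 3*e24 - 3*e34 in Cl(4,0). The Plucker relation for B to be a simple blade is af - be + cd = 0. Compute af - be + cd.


Plucker relation: af - be + cd
a*f = 3*(-3) = -9
b*e = (-1)*3 = -3
c*d = (-1)*2 = -2
af - be + cd = -9 - (-3) + (-2)
= -8


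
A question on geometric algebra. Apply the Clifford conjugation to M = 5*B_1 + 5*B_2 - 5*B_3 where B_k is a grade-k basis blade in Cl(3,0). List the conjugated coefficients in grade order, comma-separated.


Clifford conjugate sign for grade k: (-1)^(k(k+1)/2)
Grade 1: (-1)^(1*2/2) = (-1)^1 = -1, coeff 5 -> -5
Grade 2: (-1)^(2*3/2) = (-1)^3 = -1, coeff 5 -> -5
Grade 3: (-1)^(3*4/2) = (-1)^6 = 1, coeff -5 -> -5
Conjugated coefficients: -5, -5, -5


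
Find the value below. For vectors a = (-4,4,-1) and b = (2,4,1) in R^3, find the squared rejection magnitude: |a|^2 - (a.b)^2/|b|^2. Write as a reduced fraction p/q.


|a|^2 = (-4)^2 + 4^2 + (-1)^2 = 33
|b|^2 = 2^2 + 4^2 + 1^2 = 21
a . b = (-4)*2 + 4*4 + (-1)*1 = 7
(a.b)^2 = 7^2 = 49
|rej|^2 = 33 - 49/21
= (693 - 49)/21
= 644/21
In lowest terms: 92/3


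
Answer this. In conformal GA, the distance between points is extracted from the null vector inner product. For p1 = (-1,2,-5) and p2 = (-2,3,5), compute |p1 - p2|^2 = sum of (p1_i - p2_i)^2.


p1 - p2 = (1, -1, -10)
|p1 - p2|^2 = 1^2 + (-1)^2 + (-10)^2
= 1 + 1 + 100
= 102


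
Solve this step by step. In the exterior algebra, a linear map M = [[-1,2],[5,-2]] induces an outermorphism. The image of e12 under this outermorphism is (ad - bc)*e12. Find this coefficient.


The outermorphism of a linear map f sends e1^e2 to f(e1)^f(e2).
f(e1) = -1*e1 + 5*e2
f(e2) = 2*e1 - 2*e2
f(e1) ^ f(e2) = (-1*e1 + 5*e2) ^ (2*e1 - 2*e2)
= (-1)*(-2)*e12 + 5*2*e21
= (2 - 10)*e12
= -8*e12
Coefficient = -8


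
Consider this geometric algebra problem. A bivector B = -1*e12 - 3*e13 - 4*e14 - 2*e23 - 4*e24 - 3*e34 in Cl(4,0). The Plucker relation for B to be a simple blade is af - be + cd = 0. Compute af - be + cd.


Plucker relation: af - be + cd
a*f = (-1)*(-3) = 3
b*e = (-3)*(-4) = 12
c*d = (-4)*(-2) = 8
af - be + cd = 3 - 12 + 8
= -1


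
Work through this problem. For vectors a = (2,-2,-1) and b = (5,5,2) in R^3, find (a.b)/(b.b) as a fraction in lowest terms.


Projection coefficient = (a . b) / (b . b)
a . b = 2*5 + (-2)*5 + (-1)*2
= 10 + (-10) + (-2) = -2
b . b = 5^2 + 5^2 + 2^2
= 25 + 25 + 4 = 54
Coefficient = -2/54
In lowest terms: -1/27


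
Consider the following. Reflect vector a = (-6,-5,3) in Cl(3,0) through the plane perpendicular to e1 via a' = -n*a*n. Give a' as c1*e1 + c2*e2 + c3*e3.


Reflection formula: a' = -n*a*n, with n = e1 (unit vector, n^2 = 1).
For reflection through hyperplane perp to e1:
The component along e1 flips sign, others stay.
a = (-6, -5, 3)
a' = (6, -5, 3)
a' = 6*e1 - 5*e2 + 3*e3


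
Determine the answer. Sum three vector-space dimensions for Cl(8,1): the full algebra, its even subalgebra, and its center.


n = 8 + 1 = 9
Total dim = 2^9 = 512
Even subalgebra dim = 2^8 = 256
n is odd, so center dim = 2
Sum = 512 + 256 + 2 = 770


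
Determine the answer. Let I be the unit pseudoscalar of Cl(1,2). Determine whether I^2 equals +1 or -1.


The pseudoscalar I = e1...e_n (product of all n generators) of Cl(p,q) satisfies I^2 = (-1)^(q + n(n-1)/2).
p = 1, q = 2, n = p + q = 3
n(n-1)/2 = 3 * 2 / 2 = 3
Exponent = q + n(n-1)/2 = 2 + 3 = 5
I^2 = (-1)^5 = -1


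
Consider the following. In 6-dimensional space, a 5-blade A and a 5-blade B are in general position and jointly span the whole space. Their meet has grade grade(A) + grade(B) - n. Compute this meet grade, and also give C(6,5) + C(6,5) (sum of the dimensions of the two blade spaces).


Meet grade = grade(A) + grade(B) - n
= 5 + 5 - 6 = 4
C(6,5) = 6
C(6,5) = 6
dim_A + dim_B = 6 + 6 = 12


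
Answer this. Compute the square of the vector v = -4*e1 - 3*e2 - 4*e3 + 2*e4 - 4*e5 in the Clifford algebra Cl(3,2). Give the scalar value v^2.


v^2 = sum of c_i^2 * e_i^2
Positive signature terms (e_i^2 = +1): (-4)^2 + (-3)^2 + (-4)^2 = 41
Negative signature terms (e_j^2 = -1): 2^2 + (-4)^2 = 20
v^2 = 41 - 20 = 21


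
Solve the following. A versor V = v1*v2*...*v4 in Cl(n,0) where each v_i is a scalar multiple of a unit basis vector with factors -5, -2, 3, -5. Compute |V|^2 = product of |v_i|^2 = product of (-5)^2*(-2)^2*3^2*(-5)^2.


Each vector v_i has |v_i|^2 = s_i^2
Squared scales: (-5)^2 = 25, (-2)^2 = 4, 3^2 = 9, (-5)^2 = 25
|V|^2 = 25 * 4 * 9 * 25
= 22500


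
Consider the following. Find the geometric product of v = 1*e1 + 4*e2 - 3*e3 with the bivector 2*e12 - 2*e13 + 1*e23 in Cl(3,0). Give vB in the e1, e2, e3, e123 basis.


vB has grade-1 (vector) and grade-3 (trivector) parts: vB = (v _| B) + (v ^ B).
Vector part <vB>_1:
  e1: -v2*b12 - v3*b13 = -(4)*(2) - (-3)*(-2) = -14
  e2: v1*b12 - v3*b23 = (1)*(2) - (-3)*(1) = 5
  e3: v1*b13 + v2*b23 = (1)*(-2) + (4)*(1) = 2
Trivector part <vB>_3:
  e123: v1*b23 - v2*b13 + v3*b12 = (1)*(1) - (4)*(-2) + (-3)*(2) = 3
vB = -14*e1 + 5*e2 + 2*e3 + 3*e123


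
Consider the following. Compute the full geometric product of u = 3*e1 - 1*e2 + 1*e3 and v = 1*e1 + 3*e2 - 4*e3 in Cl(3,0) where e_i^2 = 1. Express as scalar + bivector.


In Cl(3,0): e_i^2 = 1, e_ie_j = -e_je_i for i != j.
Scalar part = u . v = 3*1 + (-1)*3 + 1*(-4)
= 3 + (-3) + (-4) = -4
e12 coeff = 3*3 - (-1)*1 = 9 - (-1) = 10
e13 coeff = 3*(-4) - 1*1 = -12 - 1 = -13
e23 coeff = (-1)*(-4) - 1*3 = 4 - 3 = 1
uv = -4 + 10*e12 - 13*e13 + 1*e23


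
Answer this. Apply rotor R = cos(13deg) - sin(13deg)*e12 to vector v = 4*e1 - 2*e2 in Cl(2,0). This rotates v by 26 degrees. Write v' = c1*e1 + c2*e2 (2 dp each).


Rotor R = cos(13deg) - sin(13deg)*e12
Rotation angle theta = 2 * 13 = 26 degrees
v' = R*v*~R rotates v by theta.
cos(26deg) = 0.8988, sin(26deg) = 0.4384
v'_1 = 4*cos(26deg) - (-2)*sin(26deg)
= 4*0.8988 - (-2)*0.4384
= 4.47
v'_2 = 4*sin(26deg) + (-2)*cos(26deg)
= 4*0.4384 + (-2)*0.8988
= -0.04
v' = 4.47*e1 - 0.04*e2


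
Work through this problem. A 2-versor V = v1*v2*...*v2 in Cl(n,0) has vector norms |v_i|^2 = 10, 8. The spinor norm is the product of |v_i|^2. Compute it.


Spinor norm N(V) = |v1|^2 * |v2|^2 * ... * |v2|^2
= 10 * 8
Running product: 10, 80
N(V) = 80


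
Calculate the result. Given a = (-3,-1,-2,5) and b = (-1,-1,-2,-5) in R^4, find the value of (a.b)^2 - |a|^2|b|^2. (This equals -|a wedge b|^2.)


a . b = (-3)*(-1) + (-1)*(-1) + (-2)*(-2) + 5*(-5)
= 3 + 1 + 4 + (-25) = -17
|a|^2 = (-3)^2 + (-1)^2 + (-2)^2 + 5^2 = 39
|b|^2 = (-1)^2 + (-1)^2 + (-2)^2 + (-5)^2 = 31
(a.b)^2 = (-17)^2 = 289
|a|^2 * |b|^2 = 39 * 31 = 1209
Result = 289 - 1209 = -920
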